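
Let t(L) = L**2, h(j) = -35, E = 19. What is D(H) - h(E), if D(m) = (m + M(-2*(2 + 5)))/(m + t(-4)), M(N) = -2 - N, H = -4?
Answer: 107/3 ≈ 35.667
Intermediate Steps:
D(m) = (12 + m)/(16 + m) (D(m) = (m + (-2 - (-2)*(2 + 5)))/(m + (-4)**2) = (m + (-2 - (-2)*7))/(m + 16) = (m + (-2 - 1*(-14)))/(16 + m) = (m + (-2 + 14))/(16 + m) = (m + 12)/(16 + m) = (12 + m)/(16 + m))
D(H) - h(E) = (12 - 4)/(16 - 4) - 1*(-35) = 8/12 + 35 = (1/12)*8 + 35 = 2/3 + 35 = 107/3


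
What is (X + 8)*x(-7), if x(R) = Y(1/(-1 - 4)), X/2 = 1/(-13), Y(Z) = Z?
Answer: -102/65 ≈ -1.5692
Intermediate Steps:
X = -2/13 (X = 2/(-13) = 2*(-1/13) = -2/13 ≈ -0.15385)
x(R) = -1/5 (x(R) = 1/(-1 - 4) = 1/(-5) = -1/5)
(X + 8)*x(-7) = (-2/13 + 8)*(-1/5) = (102/13)*(-1/5) = -102/65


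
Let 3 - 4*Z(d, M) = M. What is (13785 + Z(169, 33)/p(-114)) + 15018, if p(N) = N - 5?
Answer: 6855129/238 ≈ 28803.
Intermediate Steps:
p(N) = -5 + N
Z(d, M) = 3/4 - M/4
(13785 + Z(169, 33)/p(-114)) + 15018 = (13785 + (3/4 - 1/4*33)/(-5 - 114)) + 15018 = (13785 + (3/4 - 33/4)/(-119)) + 15018 = (13785 - 15/2*(-1/119)) + 15018 = (13785 + 15/238) + 15018 = 3280845/238 + 15018 = 6855129/238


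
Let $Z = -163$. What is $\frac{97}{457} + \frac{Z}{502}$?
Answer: $- \frac{25797}{229414} \approx -0.11245$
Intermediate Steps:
$\frac{97}{457} + \frac{Z}{502} = \frac{97}{457} - \frac{163}{502} = - \frac{25797}{229414}$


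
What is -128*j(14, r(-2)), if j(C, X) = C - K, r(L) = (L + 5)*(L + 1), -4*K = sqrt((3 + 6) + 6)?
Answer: -1792 - 32*sqrt(15) ≈ -1915.9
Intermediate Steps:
K = -sqrt(15)/4 (K = -sqrt((3 + 6) + 6)/4 = -sqrt(9 + 6)/4 = -sqrt(15)/4 ≈ -0.96825)
r(L) = (1 + L)*(5 + L) (r(L) = (5 + L)*(1 + L) = (1 + L)*(5 + L))
j(C, X) = C + sqrt(15)/4 (j(C, X) = C - (-1)*sqrt(15)/4 = C + sqrt(15)/4)
-128*j(14, r(-2)) = -128*(14 + sqrt(15)/4) = -1792 - 32*sqrt(15)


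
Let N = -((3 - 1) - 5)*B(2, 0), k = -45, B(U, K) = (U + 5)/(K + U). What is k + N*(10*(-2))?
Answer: -255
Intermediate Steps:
B(U, K) = (5 + U)/(K + U)
N = 21/2 (N = -((3 - 1) - 5)*(5 + 2)/(0 + 2) = -(2 - 5)*7/2 = -(-3)*(½)*7 = -(-3)*7/2 = -1*(-21/2) = 21/2 ≈ 10.500)
k + N*(10*(-2)) = -45 + 21*(10*(-2))/2 = -45 + (21/2)*(-20) = -45 - 210 = -255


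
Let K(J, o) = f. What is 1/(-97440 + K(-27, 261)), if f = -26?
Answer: -1/97466 ≈ -1.0260e-5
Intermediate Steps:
K(J, o) = -26
1/(-97440 + K(-27, 261)) = 1/(-97440 - 26) = 1/(-97466) = -1/97466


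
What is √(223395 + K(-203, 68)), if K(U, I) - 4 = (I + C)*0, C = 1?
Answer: √223399 ≈ 472.65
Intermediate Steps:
K(U, I) = 4 (K(U, I) = 4 + (I + 1)*0 = 4 + (1 + I)*0 = 4 + 0 = 4)
√(223395 + K(-203, 68)) = √(223395 + 4) = √223399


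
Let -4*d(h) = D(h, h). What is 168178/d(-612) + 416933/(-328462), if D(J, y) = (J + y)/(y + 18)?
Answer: -1822929801649/5583854 ≈ -3.2646e+5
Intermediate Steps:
D(J, y) = (J + y)/(18 + y)
d(h) = -h/(2*(18 + h)) (d(h) = -(h + h)/(4*(18 + h)) = -2*h/(4*(18 + h)) = -h/(2*(18 + h)))
168178/d(-612) + 416933/(-328462) = 168178/((-1*(-612)/(36 + 2*(-612)))) + 416933/(-328462) = 168178/((-1*(-612)/(36 - 1224))) + 416933*(-1/328462) = 168178/((-1*(-612)/(-1188))) - 416933/328462 = 168178/((-1*(-612)*(-1/1188))) - 416933/328462 = 168178/(-17/33) - 416933/328462 = 168178*(-33/17) - 416933/328462 = -5549874/17 - 416933/328462 = -1822929801649/5583854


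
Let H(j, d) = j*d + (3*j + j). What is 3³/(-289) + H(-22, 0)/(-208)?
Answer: 2477/7514 ≈ 0.32965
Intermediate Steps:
H(j, d) = 4*j + d*j (H(j, d) = d*j + 4*j = 4*j + d*j)
3³/(-289) + H(-22, 0)/(-208) = 3³/(-289) - 22*(4 + 0)/(-208) = 27*(-1/289) - 22*4*(-1/208) = -27/289 - 88*(-1/208) = -27/289 + 11/26 = 2477/7514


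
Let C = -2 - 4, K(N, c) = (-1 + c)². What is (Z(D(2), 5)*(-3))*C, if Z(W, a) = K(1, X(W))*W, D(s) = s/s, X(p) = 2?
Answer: 18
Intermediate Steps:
D(s) = 1
Z(W, a) = W (Z(W, a) = (-1 + 2)²*W = 1²*W = 1*W = W)
C = -6
(Z(D(2), 5)*(-3))*C = (1*(-3))*(-6) = -3*(-6) = 18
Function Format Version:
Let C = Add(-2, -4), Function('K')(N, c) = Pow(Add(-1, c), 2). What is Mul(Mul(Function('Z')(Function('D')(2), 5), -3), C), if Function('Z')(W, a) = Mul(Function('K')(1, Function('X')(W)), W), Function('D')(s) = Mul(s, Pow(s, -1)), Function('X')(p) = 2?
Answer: 18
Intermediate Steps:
Function('D')(s) = 1
Function('Z')(W, a) = W (Function('Z')(W, a) = Mul(Pow(Add(-1, 2), 2), W) = Mul(Pow(1, 2), W) = Mul(1, W) = W)
C = -6
Mul(Mul(Function('Z')(Function('D')(2), 5), -3), C) = Mul(Mul(1, -3), -6) = Mul(-3, -6) = 18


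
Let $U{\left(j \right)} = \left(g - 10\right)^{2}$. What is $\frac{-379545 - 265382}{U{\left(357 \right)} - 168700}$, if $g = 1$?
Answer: $\frac{644927}{168619} \approx 3.8248$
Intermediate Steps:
$U{\left(j \right)} = 81$ ($U{\left(j \right)} = \left(1 - 10\right)^{2} = \left(-9\right)^{2} = 81$)
$\frac{-379545 - 265382}{U{\left(357 \right)} - 168700} = \frac{-379545 - 265382}{81 - 168700} = - \frac{644927}{-168619} = \left(-644927\right) \left(- \frac{1}{168619}\right) = \frac{644927}{168619}$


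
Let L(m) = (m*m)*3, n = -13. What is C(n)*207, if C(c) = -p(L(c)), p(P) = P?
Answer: -104949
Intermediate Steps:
L(m) = 3*m² (L(m) = m²*3 = 3*m²)
C(c) = -3*c²
C(n)*207 = -3*(-13)²*207 = -3*169*207 = -507*207 = -104949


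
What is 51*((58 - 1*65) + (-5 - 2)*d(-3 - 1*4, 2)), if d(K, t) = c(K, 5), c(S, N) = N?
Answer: -2142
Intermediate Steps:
d(K, t) = 5
51*((58 - 1*65) + (-5 - 2)*d(-3 - 1*4, 2)) = 51*((58 - 1*65) + (-5 - 2)*5) = 51*((58 - 65) - 7*5) = 51*(-7 - 35) = 51*(-42) = -2142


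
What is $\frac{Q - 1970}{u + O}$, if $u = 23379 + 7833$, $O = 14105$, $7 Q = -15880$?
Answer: $- \frac{29670}{317219} \approx -0.093532$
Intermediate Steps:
$Q = - \frac{15880}{7}$ ($Q = \frac{1}{7} \left(-15880\right) = - \frac{15880}{7} \approx -2268.6$)
$u = 31212$
$\frac{Q - 1970}{u + O} = \frac{- \frac{15880}{7} - 1970}{31212 + 14105} = - \frac{29670}{7 \cdot 45317} = \left(- \frac{29670}{7}\right) \frac{1}{45317} = - \frac{29670}{317219}$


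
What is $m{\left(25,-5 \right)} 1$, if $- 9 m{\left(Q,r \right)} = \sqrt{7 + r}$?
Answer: $- \frac{\sqrt{2}}{9} \approx -0.15713$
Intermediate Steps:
$m{\left(Q,r \right)} = - \frac{\sqrt{7 + r}}{9}$
$m{\left(25,-5 \right)} 1 = - \frac{\sqrt{7 - 5}}{9} \cdot 1 = - \frac{\sqrt{2}}{9} \cdot 1 = - \frac{\sqrt{2}}{9}$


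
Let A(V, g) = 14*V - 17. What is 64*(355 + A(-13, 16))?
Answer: 9984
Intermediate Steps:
A(V, g) = -17 + 14*V
64*(355 + A(-13, 16)) = 64*(355 + (-17 + 14*(-13))) = 64*(355 + (-17 - 182)) = 64*(355 - 199) = 64*156 = 9984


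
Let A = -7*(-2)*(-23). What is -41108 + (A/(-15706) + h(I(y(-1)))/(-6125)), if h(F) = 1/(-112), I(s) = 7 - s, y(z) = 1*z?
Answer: -221455180610147/5387158000 ≈ -41108.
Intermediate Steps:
y(z) = z
A = -322 (A = 14*(-23) = -322)
h(F) = -1/112
-41108 + (A/(-15706) + h(I(y(-1)))/(-6125)) = -41108 + (-322/(-15706) - 1/112/(-6125)) = -41108 + (-322*(-1/15706) - 1/112*(-1/6125)) = -41108 + (161/7853 + 1/686000) = -41108 + 110453853/5387158000 = -221455180610147/5387158000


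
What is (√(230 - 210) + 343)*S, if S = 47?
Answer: 16121 + 94*√5 ≈ 16331.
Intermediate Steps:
(√(230 - 210) + 343)*S = (√(230 - 210) + 343)*47 = (√20 + 343)*47 = (2*√5 + 343)*47 = (343 + 2*√5)*47 = 16121 + 94*√5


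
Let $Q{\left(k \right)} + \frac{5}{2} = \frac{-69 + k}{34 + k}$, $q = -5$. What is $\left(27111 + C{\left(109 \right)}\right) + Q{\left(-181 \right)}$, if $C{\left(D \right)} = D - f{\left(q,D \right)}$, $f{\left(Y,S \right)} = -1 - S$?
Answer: $\frac{8034785}{294} \approx 27329.0$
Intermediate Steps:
$C{\left(D \right)} = 1 + 2 D$ ($C{\left(D \right)} = D - \left(-1 - D\right) = D + \left(1 + D\right) = 1 + 2 D$)
$Q{\left(k \right)} = - \frac{5}{2} + \frac{-69 + k}{34 + k}$
$\left(27111 + C{\left(109 \right)}\right) + Q{\left(-181 \right)} = \left(27111 + \left(1 + 2 \cdot 109\right)\right) + \frac{-308 - -543}{2 \left(34 - 181\right)} = \left(27111 + \left(1 + 218\right)\right) + \frac{-308 + 543}{2 \left(-147\right)} = \left(27111 + 219\right) + \frac{1}{2} \left(- \frac{1}{147}\right) 235 = 27330 - \frac{235}{294} = \frac{8034785}{294}$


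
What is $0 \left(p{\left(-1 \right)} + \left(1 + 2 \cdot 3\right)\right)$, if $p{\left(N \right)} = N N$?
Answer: $0$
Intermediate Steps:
$p{\left(N \right)} = N^{2}$
$0 \left(p{\left(-1 \right)} + \left(1 + 2 \cdot 3\right)\right) = 0 \left(\left(-1\right)^{2} + \left(1 + 2 \cdot 3\right)\right) = 0 \left(1 + \left(1 + 6\right)\right) = 0 \left(1 + 7\right) = 0 \cdot 8 = 0$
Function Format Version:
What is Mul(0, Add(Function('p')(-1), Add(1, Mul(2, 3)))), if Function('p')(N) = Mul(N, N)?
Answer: 0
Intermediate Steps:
Function('p')(N) = Pow(N, 2)
Mul(0, Add(Function('p')(-1), Add(1, Mul(2, 3)))) = Mul(0, Add(Pow(-1, 2), Add(1, Mul(2, 3)))) = Mul(0, Add(1, Add(1, 6))) = Mul(0, Add(1, 7)) = Mul(0, 8) = 0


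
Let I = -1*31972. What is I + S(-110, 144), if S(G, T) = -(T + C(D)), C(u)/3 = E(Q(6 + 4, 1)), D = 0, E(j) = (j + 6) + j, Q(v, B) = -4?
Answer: -32110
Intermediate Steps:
E(j) = 6 + 2*j (E(j) = (6 + j) + j = 6 + 2*j)
C(u) = -6 (C(u) = 3*(6 + 2*(-4)) = 3*(6 - 8) = 3*(-2) = -6)
S(G, T) = 6 - T (S(G, T) = -(T - 6) = -(-6 + T) = 6 - T)
I = -31972
I + S(-110, 144) = -31972 + (6 - 1*144) = -31972 + (6 - 144) = -31972 - 138 = -32110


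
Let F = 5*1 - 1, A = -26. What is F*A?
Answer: -104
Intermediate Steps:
F = 4 (F = 5 - 1 = 4)
F*A = 4*(-26) = -104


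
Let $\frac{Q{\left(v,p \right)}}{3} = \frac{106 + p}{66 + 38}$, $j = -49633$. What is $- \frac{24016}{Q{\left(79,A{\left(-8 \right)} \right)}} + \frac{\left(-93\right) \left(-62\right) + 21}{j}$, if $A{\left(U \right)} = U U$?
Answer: $- \frac{61984754341}{12656415} \approx -4897.5$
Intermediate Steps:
$A{\left(U \right)} = U^{2}$
$Q{\left(v,p \right)} = \frac{159}{52} + \frac{3 p}{104}$ ($Q{\left(v,p \right)} = 3 \frac{106 + p}{66 + 38} = 3 \frac{106 + p}{104} = 3 \left(106 + p\right) \frac{1}{104} = 3 \left(\frac{53}{52} + \frac{p}{104}\right) = \frac{159}{52} + \frac{3 p}{104}$)
$- \frac{24016}{Q{\left(79,A{\left(-8 \right)} \right)}} + \frac{\left(-93\right) \left(-62\right) + 21}{j} = - \frac{24016}{\frac{159}{52} + \frac{3 \left(-8\right)^{2}}{104}} + \frac{\left(-93\right) \left(-62\right) + 21}{-49633} = - \frac{24016}{\frac{159}{52} + \frac{3}{104} \cdot 64} + \left(5766 + 21\right) \left(- \frac{1}{49633}\right) = - \frac{24016}{\frac{159}{52} + \frac{24}{13}} + 5787 \left(- \frac{1}{49633}\right) = - \frac{24016}{\frac{255}{52}} - \frac{5787}{49633} = \left(-24016\right) \frac{52}{255} - \frac{5787}{49633} = - \frac{1248832}{255} - \frac{5787}{49633} = - \frac{61984754341}{12656415}$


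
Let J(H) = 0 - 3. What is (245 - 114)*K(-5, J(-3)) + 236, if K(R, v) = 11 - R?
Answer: 2332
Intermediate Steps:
J(H) = -3
(245 - 114)*K(-5, J(-3)) + 236 = (245 - 114)*(11 - 1*(-5)) + 236 = 131*(11 + 5) + 236 = 131*16 + 236 = 2096 + 236 = 2332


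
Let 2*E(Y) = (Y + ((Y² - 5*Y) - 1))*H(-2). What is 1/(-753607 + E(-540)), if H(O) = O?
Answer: -1/1047366 ≈ -9.5478e-7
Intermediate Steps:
E(Y) = 1 - Y² + 4*Y (E(Y) = ((Y + ((Y² - 5*Y) - 1))*(-2))/2 = ((Y + (-1 + Y² - 5*Y))*(-2))/2 = ((-1 + Y² - 4*Y)*(-2))/2 = (2 - 2*Y² + 8*Y)/2 = 1 - Y² + 4*Y)
1/(-753607 + E(-540)) = 1/(-753607 + (1 - 1*(-540)² + 4*(-540))) = 1/(-753607 + (1 - 1*291600 - 2160)) = 1/(-753607 + (1 - 291600 - 2160)) = 1/(-753607 - 293759) = 1/(-1047366) = -1/1047366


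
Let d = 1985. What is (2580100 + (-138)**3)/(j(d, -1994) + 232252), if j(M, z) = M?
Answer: -47972/234237 ≈ -0.20480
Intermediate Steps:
(2580100 + (-138)**3)/(j(d, -1994) + 232252) = (2580100 + (-138)**3)/(1985 + 232252) = (2580100 - 2628072)/234237 = -47972*1/234237 = -47972/234237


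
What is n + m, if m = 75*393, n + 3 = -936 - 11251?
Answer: 17285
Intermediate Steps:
n = -12190 (n = -3 + (-936 - 11251) = -3 - 12187 = -12190)
m = 29475
n + m = -12190 + 29475 = 17285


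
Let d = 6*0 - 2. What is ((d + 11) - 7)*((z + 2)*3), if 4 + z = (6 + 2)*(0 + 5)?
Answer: 228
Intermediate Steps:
d = -2 (d = 0 - 2 = -2)
z = 36 (z = -4 + (6 + 2)*(0 + 5) = -4 + 8*5 = -4 + 40 = 36)
((d + 11) - 7)*((z + 2)*3) = ((-2 + 11) - 7)*((36 + 2)*3) = (9 - 7)*(38*3) = 2*114 = 228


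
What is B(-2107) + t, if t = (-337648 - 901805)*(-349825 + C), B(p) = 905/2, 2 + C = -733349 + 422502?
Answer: 1637748743549/2 ≈ 8.1887e+11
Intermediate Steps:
C = -310849 (C = -2 + (-733349 + 422502) = -2 - 310847 = -310849)
B(p) = 905/2 (B(p) = 905*(1/2) = 905/2)
t = 818874371322 (t = (-337648 - 901805)*(-349825 - 310849) = -1239453*(-660674) = 818874371322)
B(-2107) + t = 905/2 + 818874371322 = 1637748743549/2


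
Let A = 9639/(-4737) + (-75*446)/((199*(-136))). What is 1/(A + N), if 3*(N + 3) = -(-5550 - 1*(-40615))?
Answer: -64101084/749478348695 ≈ -8.5528e-5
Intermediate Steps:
A = -17069541/21367028 (A = 9639*(-1/4737) - 33450/(-27064) = -3213/1579 - 33450*(-1/27064) = -3213/1579 + 16725/13532 = -17069541/21367028 ≈ -0.79887)
N = -35074/3 (N = -3 + (-(-5550 - 1*(-40615)))/3 = -3 + (-(-5550 + 40615))/3 = -3 + (-1*35065)/3 = -3 + (1/3)*(-35065) = -3 - 35065/3 = -35074/3 ≈ -11691.)
1/(A + N) = 1/(-17069541/21367028 - 35074/3) = 1/(-749478348695/64101084) = -64101084/749478348695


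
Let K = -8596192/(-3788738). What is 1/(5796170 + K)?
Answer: 1894369/10980089064826 ≈ 1.7253e-7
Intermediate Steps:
K = 4298096/1894369 (K = -8596192*(-1/3788738) = 4298096/1894369 ≈ 2.2689)
1/(5796170 + K) = 1/(5796170 + 4298096/1894369) = 1/(10980089064826/1894369) = 1894369/10980089064826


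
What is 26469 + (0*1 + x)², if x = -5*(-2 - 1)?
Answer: 26694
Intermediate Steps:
x = 15 (x = -5*(-3) = 15)
26469 + (0*1 + x)² = 26469 + (0*1 + 15)² = 26469 + (0 + 15)² = 26469 + 15² = 26469 + 225 = 26694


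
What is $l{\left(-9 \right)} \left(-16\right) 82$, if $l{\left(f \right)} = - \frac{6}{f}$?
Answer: $- \frac{2624}{3} \approx -874.67$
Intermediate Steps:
$l{\left(-9 \right)} \left(-16\right) 82 = - \frac{6}{-9} \left(-16\right) 82 = \left(-6\right) \left(- \frac{1}{9}\right) \left(-16\right) 82 = \frac{2}{3} \left(-16\right) 82 = \left(- \frac{32}{3}\right) 82 = - \frac{2624}{3}$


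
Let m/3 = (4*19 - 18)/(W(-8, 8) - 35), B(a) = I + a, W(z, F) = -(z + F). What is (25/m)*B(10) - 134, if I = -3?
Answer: -29441/174 ≈ -169.20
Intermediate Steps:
W(z, F) = -F - z (W(z, F) = -(F + z) = -F - z)
B(a) = -3 + a
m = -174/35 (m = 3*((4*19 - 18)/((-1*8 - 1*(-8)) - 35)) = 3*((76 - 18)/((-8 + 8) - 35)) = 3*(58/(0 - 35)) = 3*(58/(-35)) = 3*(58*(-1/35)) = 3*(-58/35) = -174/35 ≈ -4.9714)
(25/m)*B(10) - 134 = (25/(-174/35))*(-3 + 10) - 134 = (25*(-35/174))*7 - 134 = -875/174*7 - 134 = -6125/174 - 134 = -29441/174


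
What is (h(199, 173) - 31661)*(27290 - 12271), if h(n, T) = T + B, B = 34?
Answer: -472407626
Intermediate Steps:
h(n, T) = 34 + T (h(n, T) = T + 34 = 34 + T)
(h(199, 173) - 31661)*(27290 - 12271) = ((34 + 173) - 31661)*(27290 - 12271) = (207 - 31661)*15019 = -31454*15019 = -472407626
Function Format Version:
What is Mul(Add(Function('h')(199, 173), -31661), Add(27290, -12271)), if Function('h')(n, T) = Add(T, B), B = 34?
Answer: -472407626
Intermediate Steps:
Function('h')(n, T) = Add(34, T) (Function('h')(n, T) = Add(T, 34) = Add(34, T))
Mul(Add(Function('h')(199, 173), -31661), Add(27290, -12271)) = Mul(Add(Add(34, 173), -31661), Add(27290, -12271)) = Mul(Add(207, -31661), 15019) = Mul(-31454, 15019) = -472407626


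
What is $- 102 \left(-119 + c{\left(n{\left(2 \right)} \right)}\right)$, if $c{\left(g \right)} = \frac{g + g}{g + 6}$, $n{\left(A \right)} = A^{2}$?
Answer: $\frac{60282}{5} \approx 12056.0$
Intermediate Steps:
$c{\left(g \right)} = \frac{2 g}{6 + g}$
$- 102 \left(-119 + c{\left(n{\left(2 \right)} \right)}\right) = - 102 \left(-119 + \frac{2 \cdot 2^{2}}{6 + 2^{2}}\right) = - 102 \left(-119 + 2 \cdot 4 \frac{1}{6 + 4}\right) = - 102 \left(-119 + 2 \cdot 4 \cdot \frac{1}{10}\right) = - 102 \left(-119 + \frac{4}{5}\right) = \left(-102\right) \left(- \frac{591}{5}\right) = \frac{60282}{5}$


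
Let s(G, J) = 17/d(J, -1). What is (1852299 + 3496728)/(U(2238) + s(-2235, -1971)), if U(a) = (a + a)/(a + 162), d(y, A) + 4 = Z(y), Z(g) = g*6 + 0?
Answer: 421859929400/146973 ≈ 2.8703e+6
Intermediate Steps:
Z(g) = 6*g (Z(g) = 6*g + 0 = 6*g)
d(y, A) = -4 + 6*y
U(a) = 2*a/(162 + a) (U(a) = (2*a)/(162 + a) = 2*a/(162 + a))
s(G, J) = 17/(-4 + 6*J)
(1852299 + 3496728)/(U(2238) + s(-2235, -1971)) = (1852299 + 3496728)/(2*2238/(162 + 2238) + 17/(2*(-2 + 3*(-1971)))) = 5349027/(2*2238/2400 + 17/(2*(-2 - 5913))) = 5349027/(2*2238*(1/2400) + (17/2)/(-5915)) = 5349027/(373/200 + (17/2)*(-1/5915)) = 5349027/(373/200 - 17/11830) = 5349027/(440919/236600) = 5349027*(236600/440919) = 421859929400/146973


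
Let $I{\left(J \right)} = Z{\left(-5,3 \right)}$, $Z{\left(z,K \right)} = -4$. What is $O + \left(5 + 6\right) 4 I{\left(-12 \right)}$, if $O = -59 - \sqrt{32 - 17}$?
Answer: $-235 - \sqrt{15} \approx -238.87$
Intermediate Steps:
$I{\left(J \right)} = -4$
$O = -59 - \sqrt{15} \approx -62.873$
$O + \left(5 + 6\right) 4 I{\left(-12 \right)} = \left(-59 - \sqrt{15}\right) + \left(5 + 6\right) 4 \left(-4\right) = \left(-59 - \sqrt{15}\right) + 11 \cdot 4 \left(-4\right) = \left(-59 - \sqrt{15}\right) + 44 \left(-4\right) = \left(-59 - \sqrt{15}\right) - 176 = -235 - \sqrt{15}$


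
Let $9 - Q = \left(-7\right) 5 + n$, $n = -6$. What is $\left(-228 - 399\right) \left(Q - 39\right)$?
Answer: $-6897$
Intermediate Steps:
$Q = 50$ ($Q = 9 - \left(\left(-7\right) 5 - 6\right) = 9 - \left(-35 - 6\right) = 9 - -41 = 9 + 41 = 50$)
$\left(-228 - 399\right) \left(Q - 39\right) = \left(-228 - 399\right) \left(50 - 39\right) = \left(-627\right) 11 = -6897$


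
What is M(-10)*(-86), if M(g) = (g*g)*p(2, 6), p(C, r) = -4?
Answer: 34400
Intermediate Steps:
M(g) = -4*g² (M(g) = (g*g)*(-4) = g²*(-4) = -4*g²)
M(-10)*(-86) = -4*(-10)²*(-86) = -4*100*(-86) = -400*(-86) = 34400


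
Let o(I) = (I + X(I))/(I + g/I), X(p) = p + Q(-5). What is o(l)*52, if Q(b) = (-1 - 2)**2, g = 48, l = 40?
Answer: 11570/103 ≈ 112.33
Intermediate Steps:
Q(b) = 9 (Q(b) = (-3)**2 = 9)
X(p) = 9 + p (X(p) = p + 9 = 9 + p)
o(I) = (9 + 2*I)/(I + 48/I) (o(I) = (I + (9 + I))/(I + 48/I) = (9 + 2*I)/(I + 48/I))
o(l)*52 = (40*(9 + 2*40)/(48 + 40**2))*52 = (40*(9 + 80)/(48 + 1600))*52 = (40*89/1648)*52 = (40*(1/1648)*89)*52 = (445/206)*52 = 11570/103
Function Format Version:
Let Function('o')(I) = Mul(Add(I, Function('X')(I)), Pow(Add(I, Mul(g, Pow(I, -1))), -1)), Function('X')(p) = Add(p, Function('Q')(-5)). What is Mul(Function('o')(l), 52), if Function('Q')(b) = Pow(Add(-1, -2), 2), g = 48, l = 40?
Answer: Rational(11570, 103) ≈ 112.33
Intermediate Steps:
Function('Q')(b) = 9 (Function('Q')(b) = Pow(-3, 2) = 9)
Function('X')(p) = Add(9, p) (Function('X')(p) = Add(p, 9) = Add(9, p))
Function('o')(I) = Mul(Pow(Add(I, Mul(48, Pow(I, -1))), -1), Add(9, Mul(2, I))) (Function('o')(I) = Mul(Add(I, Add(9, I)), Pow(Add(I, Mul(48, Pow(I, -1))), -1)) = Mul(Add(9, Mul(2, I)), Pow(Add(I, Mul(48, Pow(I, -1))), -1)) = Mul(Pow(Add(I, Mul(48, Pow(I, -1))), -1), Add(9, Mul(2, I))))
Mul(Function('o')(l), 52) = Mul(Mul(40, Pow(Add(48, Pow(40, 2)), -1), Add(9, Mul(2, 40))), 52) = Mul(Mul(40, Pow(Add(48, 1600), -1), Add(9, 80)), 52) = Mul(Mul(40, Pow(1648, -1), 89), 52) = Mul(Mul(40, Rational(1, 1648), 89), 52) = Mul(Rational(445, 206), 52) = Rational(11570, 103)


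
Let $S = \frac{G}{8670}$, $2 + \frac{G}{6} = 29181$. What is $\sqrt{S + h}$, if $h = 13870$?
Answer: $\frac{\sqrt{100356645}}{85} \approx 117.86$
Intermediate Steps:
$G = 175074$ ($G = -12 + 6 \cdot 29181 = -12 + 175086 = 175074$)
$S = \frac{29179}{1445}$ ($S = \frac{175074}{8670} = 175074 \cdot \frac{1}{8670} = \frac{29179}{1445} \approx 20.193$)
$\sqrt{S + h} = \sqrt{\frac{29179}{1445} + 13870} = \sqrt{\frac{20071329}{1445}} = \frac{\sqrt{100356645}}{85}$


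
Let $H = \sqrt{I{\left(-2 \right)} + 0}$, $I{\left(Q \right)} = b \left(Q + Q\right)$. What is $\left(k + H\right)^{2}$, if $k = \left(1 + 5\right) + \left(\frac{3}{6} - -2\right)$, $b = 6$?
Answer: $\frac{193}{4} + 34 i \sqrt{6} \approx 48.25 + 83.283 i$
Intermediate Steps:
$I{\left(Q \right)} = 12 Q$ ($I{\left(Q \right)} = 6 \left(Q + Q\right) = 6 \cdot 2 Q = 12 Q$)
$H = 2 i \sqrt{6}$ ($H = \sqrt{12 \left(-2\right) + 0} = \sqrt{-24 + 0} = \sqrt{-24} = 2 i \sqrt{6} \approx 4.899 i$)
$k = \frac{17}{2}$ ($k = 6 + \left(3 \cdot \frac{1}{6} + 2\right) = 6 + \left(\frac{1}{2} + 2\right) = 6 + \frac{5}{2} = \frac{17}{2} \approx 8.5$)
$\left(k + H\right)^{2} = \left(\frac{17}{2} + 2 i \sqrt{6}\right)^{2}$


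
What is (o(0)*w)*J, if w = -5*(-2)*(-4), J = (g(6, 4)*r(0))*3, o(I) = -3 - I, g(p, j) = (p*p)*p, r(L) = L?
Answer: 0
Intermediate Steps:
g(p, j) = p**3 (g(p, j) = p**2*p = p**3)
J = 0 (J = (6**3*0)*3 = (216*0)*3 = 0*3 = 0)
w = -40 (w = 10*(-4) = -40)
(o(0)*w)*J = ((-3 - 1*0)*(-40))*0 = ((-3 + 0)*(-40))*0 = -3*(-40)*0 = 120*0 = 0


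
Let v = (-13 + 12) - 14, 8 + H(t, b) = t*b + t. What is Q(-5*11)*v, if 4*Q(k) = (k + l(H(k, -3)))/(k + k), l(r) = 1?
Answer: -81/44 ≈ -1.8409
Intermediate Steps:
H(t, b) = -8 + t + b*t (H(t, b) = -8 + (t*b + t) = -8 + (b*t + t) = -8 + (t + b*t) = -8 + t + b*t)
v = -15 (v = -1 - 14 = -15)
Q(k) = (1 + k)/(8*k) (Q(k) = ((k + 1)/(k + k))/4 = ((1 + k)/((2*k)))/4 = ((1 + k)*(1/(2*k)))/4 = ((1 + k)/(2*k))/4 = (1 + k)/(8*k))
Q(-5*11)*v = ((1 - 5*11)/(8*((-5*11))))*(-15) = ((⅛)*(1 - 55)/(-55))*(-15) = ((⅛)*(-1/55)*(-54))*(-15) = (27/220)*(-15) = -81/44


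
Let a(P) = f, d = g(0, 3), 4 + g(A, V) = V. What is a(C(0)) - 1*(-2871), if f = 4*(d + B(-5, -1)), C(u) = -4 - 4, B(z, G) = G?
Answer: 2863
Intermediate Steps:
g(A, V) = -4 + V
d = -1 (d = -4 + 3 = -1)
C(u) = -8
f = -8 (f = 4*(-1 - 1) = 4*(-2) = -8)
a(P) = -8
a(C(0)) - 1*(-2871) = -8 - 1*(-2871) = -8 + 2871 = 2863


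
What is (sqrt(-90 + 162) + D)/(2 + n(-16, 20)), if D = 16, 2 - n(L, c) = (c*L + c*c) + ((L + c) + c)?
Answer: -4/25 - 3*sqrt(2)/50 ≈ -0.24485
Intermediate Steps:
n(L, c) = 2 - L - c**2 - 2*c - L*c (n(L, c) = 2 - ((c*L + c*c) + ((L + c) + c)) = 2 - ((L*c + c**2) + (L + 2*c)) = 2 - ((c**2 + L*c) + (L + 2*c)) = 2 - (L + c**2 + 2*c + L*c) = 2 + (-L - c**2 - 2*c - L*c) = 2 - L - c**2 - 2*c - L*c)
(sqrt(-90 + 162) + D)/(2 + n(-16, 20)) = (sqrt(-90 + 162) + 16)/(2 + (2 - 1*(-16) - 1*20**2 - 2*20 - 1*(-16)*20)) = (sqrt(72) + 16)/(2 + (2 + 16 - 1*400 - 40 + 320)) = (6*sqrt(2) + 16)/(2 + (2 + 16 - 400 - 40 + 320)) = (16 + 6*sqrt(2))/(2 - 102) = (16 + 6*sqrt(2))/(-100) = (16 + 6*sqrt(2))*(-1/100) = -4/25 - 3*sqrt(2)/50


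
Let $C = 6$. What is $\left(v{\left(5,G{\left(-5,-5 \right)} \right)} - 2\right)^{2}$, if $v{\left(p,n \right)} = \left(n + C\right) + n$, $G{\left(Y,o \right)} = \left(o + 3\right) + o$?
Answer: $100$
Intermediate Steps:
$G{\left(Y,o \right)} = 3 + 2 o$ ($G{\left(Y,o \right)} = \left(3 + o\right) + o = 3 + 2 o$)
$v{\left(p,n \right)} = 6 + 2 n$ ($v{\left(p,n \right)} = \left(n + 6\right) + n = \left(6 + n\right) + n = 6 + 2 n$)
$\left(v{\left(5,G{\left(-5,-5 \right)} \right)} - 2\right)^{2} = \left(\left(6 + 2 \left(3 + 2 \left(-5\right)\right)\right) - 2\right)^{2} = \left(\left(6 + 2 \left(3 - 10\right)\right) - 2\right)^{2} = \left(\left(6 + 2 \left(-7\right)\right) - 2\right)^{2} = \left(\left(6 - 14\right) - 2\right)^{2} = \left(-8 - 2\right)^{2} = \left(-10\right)^{2} = 100$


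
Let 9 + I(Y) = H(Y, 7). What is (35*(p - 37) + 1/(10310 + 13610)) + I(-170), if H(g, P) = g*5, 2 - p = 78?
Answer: -115150879/23920 ≈ -4814.0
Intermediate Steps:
p = -76 (p = 2 - 1*78 = 2 - 78 = -76)
H(g, P) = 5*g
I(Y) = -9 + 5*Y
(35*(p - 37) + 1/(10310 + 13610)) + I(-170) = (35*(-76 - 37) + 1/(10310 + 13610)) + (-9 + 5*(-170)) = (35*(-113) + 1/23920) + (-9 - 850) = (-3955 + 1/23920) - 859 = -94603599/23920 - 859 = -115150879/23920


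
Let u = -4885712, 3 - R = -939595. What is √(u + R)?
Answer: I*√3946114 ≈ 1986.5*I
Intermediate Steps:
R = 939598 (R = 3 - 1*(-939595) = 3 + 939595 = 939598)
√(u + R) = √(-4885712 + 939598) = √(-3946114) = I*√3946114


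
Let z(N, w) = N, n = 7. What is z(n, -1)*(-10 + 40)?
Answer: 210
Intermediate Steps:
z(n, -1)*(-10 + 40) = 7*(-10 + 40) = 7*30 = 210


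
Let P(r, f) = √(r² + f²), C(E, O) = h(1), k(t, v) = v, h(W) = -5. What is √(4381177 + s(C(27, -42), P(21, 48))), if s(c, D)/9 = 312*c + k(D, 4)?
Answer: √4367173 ≈ 2089.8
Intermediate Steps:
C(E, O) = -5
P(r, f) = √(f² + r²)
s(c, D) = 36 + 2808*c (s(c, D) = 9*(312*c + 4) = 9*(4 + 312*c) = 36 + 2808*c)
√(4381177 + s(C(27, -42), P(21, 48))) = √(4381177 + (36 + 2808*(-5))) = √(4381177 + (36 - 14040)) = √(4381177 - 14004) = √4367173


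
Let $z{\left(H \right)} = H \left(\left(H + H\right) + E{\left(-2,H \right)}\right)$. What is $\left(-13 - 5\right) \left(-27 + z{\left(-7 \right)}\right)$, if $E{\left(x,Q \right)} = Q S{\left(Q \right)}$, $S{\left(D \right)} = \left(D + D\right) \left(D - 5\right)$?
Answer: $-149454$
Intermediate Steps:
$S{\left(D \right)} = 2 D \left(-5 + D\right)$
$E{\left(x,Q \right)} = 2 Q^{2} \left(-5 + Q\right)$ ($E{\left(x,Q \right)} = Q 2 Q \left(-5 + Q\right) = 2 Q^{2} \left(-5 + Q\right)$)
$z{\left(H \right)} = H \left(2 H + 2 H^{2} \left(-5 + H\right)\right)$ ($z{\left(H \right)} = H \left(\left(H + H\right) + 2 H^{2} \left(-5 + H\right)\right) = H \left(2 H + 2 H^{2} \left(-5 + H\right)\right)$)
$\left(-13 - 5\right) \left(-27 + z{\left(-7 \right)}\right) = \left(-13 - 5\right) \left(-27 + 2 \left(-7\right)^{2} \left(1 - 7 \left(-5 - 7\right)\right)\right) = - 18 \left(-27 + 2 \cdot 49 \left(1 - -84\right)\right) = - 18 \left(-27 + 2 \cdot 49 \left(1 + 84\right)\right) = - 18 \left(-27 + 2 \cdot 49 \cdot 85\right) = - 18 \left(-27 + 8330\right) = \left(-18\right) 8303 = -149454$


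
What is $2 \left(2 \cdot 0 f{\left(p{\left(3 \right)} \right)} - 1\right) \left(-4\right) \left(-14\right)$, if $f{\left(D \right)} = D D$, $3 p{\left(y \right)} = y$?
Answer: $-112$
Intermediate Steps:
$p{\left(y \right)} = \frac{y}{3}$
$f{\left(D \right)} = D^{2}$
$2 \left(2 \cdot 0 f{\left(p{\left(3 \right)} \right)} - 1\right) \left(-4\right) \left(-14\right) = 2 \left(2 \cdot 0 \left(\frac{1}{3} \cdot 3\right)^{2} - 1\right) \left(-4\right) \left(-14\right) = 2 \left(0 \cdot 1^{2} - 1\right) \left(-4\right) \left(-14\right) = 2 \left(0 \cdot 1 - 1\right) \left(-4\right) \left(-14\right) = 2 \left(0 - 1\right) \left(-4\right) \left(-14\right) = 2 \left(\left(-1\right) \left(-4\right)\right) \left(-14\right) = 2 \cdot 4 \left(-14\right) = 8 \left(-14\right) = -112$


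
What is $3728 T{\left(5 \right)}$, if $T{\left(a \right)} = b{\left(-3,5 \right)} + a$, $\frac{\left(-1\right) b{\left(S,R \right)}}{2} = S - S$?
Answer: $18640$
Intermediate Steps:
$b{\left(S,R \right)} = 0$ ($b{\left(S,R \right)} = - 2 \left(S - S\right) = \left(-2\right) 0 = 0$)
$T{\left(a \right)} = a$ ($T{\left(a \right)} = 0 + a = a$)
$3728 T{\left(5 \right)} = 3728 \cdot 5 = 18640$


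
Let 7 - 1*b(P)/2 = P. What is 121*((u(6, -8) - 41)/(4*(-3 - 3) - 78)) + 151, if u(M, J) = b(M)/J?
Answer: 27191/136 ≈ 199.93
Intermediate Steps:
b(P) = 14 - 2*P
u(M, J) = (14 - 2*M)/J
121*((u(6, -8) - 41)/(4*(-3 - 3) - 78)) + 151 = 121*((2*(7 - 1*6)/(-8) - 41)/(4*(-3 - 3) - 78)) + 151 = 121*((2*(-1/8)*(7 - 6) - 41)/(4*(-6) - 78)) + 151 = 121*((2*(-1/8)*1 - 41)/(-24 - 78)) + 151 = 121*((-1/4 - 41)/(-102)) + 151 = 121*(-165/4*(-1/102)) + 151 = 121*(55/136) + 151 = 6655/136 + 151 = 27191/136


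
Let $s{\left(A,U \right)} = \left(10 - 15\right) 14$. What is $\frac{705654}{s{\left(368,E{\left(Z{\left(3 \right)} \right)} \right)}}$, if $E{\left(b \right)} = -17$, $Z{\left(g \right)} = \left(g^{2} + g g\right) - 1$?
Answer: $- \frac{352827}{35} \approx -10081.0$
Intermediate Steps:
$Z{\left(g \right)} = -1 + 2 g^{2}$ ($Z{\left(g \right)} = \left(g^{2} + g^{2}\right) - 1 = 2 g^{2} - 1 = -1 + 2 g^{2}$)
$s{\left(A,U \right)} = -70$ ($s{\left(A,U \right)} = \left(-5\right) 14 = -70$)
$\frac{705654}{s{\left(368,E{\left(Z{\left(3 \right)} \right)} \right)}} = \frac{705654}{-70} = 705654 \left(- \frac{1}{70}\right) = - \frac{352827}{35}$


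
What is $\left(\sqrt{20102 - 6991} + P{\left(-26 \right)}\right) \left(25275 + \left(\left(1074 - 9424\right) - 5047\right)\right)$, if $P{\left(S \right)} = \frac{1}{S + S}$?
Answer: $- \frac{5939}{26} + 11878 \sqrt{13111} \approx 1.3598 \cdot 10^{6}$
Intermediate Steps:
$P{\left(S \right)} = \frac{1}{2 S}$
$\left(\sqrt{20102 - 6991} + P{\left(-26 \right)}\right) \left(25275 + \left(\left(1074 - 9424\right) - 5047\right)\right) = \left(\sqrt{20102 - 6991} + \frac{1}{2 \left(-26\right)}\right) \left(25275 + \left(\left(1074 - 9424\right) - 5047\right)\right) = \left(\sqrt{13111} + \frac{1}{2} \left(- \frac{1}{26}\right)\right) \left(25275 - 13397\right) = \left(\sqrt{13111} - \frac{1}{52}\right) \left(25275 - 13397\right) = \left(- \frac{1}{52} + \sqrt{13111}\right) 11878 = - \frac{5939}{26} + 11878 \sqrt{13111}$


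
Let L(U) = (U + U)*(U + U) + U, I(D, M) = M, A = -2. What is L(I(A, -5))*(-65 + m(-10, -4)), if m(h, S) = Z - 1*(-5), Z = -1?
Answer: -5795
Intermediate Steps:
m(h, S) = 4 (m(h, S) = -1 - 1*(-5) = -1 + 5 = 4)
L(U) = U + 4*U² (L(U) = (2*U)*(2*U) + U = 4*U² + U = U + 4*U²)
L(I(A, -5))*(-65 + m(-10, -4)) = (-5*(1 + 4*(-5)))*(-65 + 4) = -5*(1 - 20)*(-61) = -5*(-19)*(-61) = 95*(-61) = -5795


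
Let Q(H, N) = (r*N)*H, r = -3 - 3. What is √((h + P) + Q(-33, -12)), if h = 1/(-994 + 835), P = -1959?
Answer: I*√109593294/159 ≈ 65.841*I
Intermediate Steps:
r = -6
h = -1/159 (h = 1/(-159) = -1/159 ≈ -0.0062893)
Q(H, N) = -6*H*N (Q(H, N) = (-6*N)*H = -6*H*N)
√((h + P) + Q(-33, -12)) = √((-1/159 - 1959) - 6*(-33)*(-12)) = √(-311482/159 - 2376) = √(-689266/159) = I*√109593294/159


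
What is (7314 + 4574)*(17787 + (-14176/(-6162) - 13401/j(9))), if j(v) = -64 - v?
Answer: 48055259887168/224913 ≈ 2.1366e+8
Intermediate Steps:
(7314 + 4574)*(17787 + (-14176/(-6162) - 13401/j(9))) = (7314 + 4574)*(17787 + (-14176/(-6162) - 13401/(-64 - 1*9))) = 11888*(17787 + (-14176*(-1/6162) - 13401/(-64 - 9))) = 11888*(17787 + (7088/3081 - 13401/(-73))) = 11888*(17787 + (7088/3081 - 13401*(-1/73))) = 11888*(17787 + (7088/3081 + 13401/73)) = 11888*(17787 + 41805905/224913) = 11888*(4042333436/224913) = 48055259887168/224913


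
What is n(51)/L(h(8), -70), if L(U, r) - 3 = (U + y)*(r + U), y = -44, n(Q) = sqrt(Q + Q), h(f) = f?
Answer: sqrt(102)/2235 ≈ 0.0045188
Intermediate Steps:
n(Q) = sqrt(2)*sqrt(Q) (n(Q) = sqrt(2*Q) = sqrt(2)*sqrt(Q))
L(U, r) = 3 + (-44 + U)*(U + r) (L(U, r) = 3 + (U - 44)*(r + U) = 3 + (-44 + U)*(U + r))
n(51)/L(h(8), -70) = (sqrt(2)*sqrt(51))/(3 + 8**2 - 44*8 - 44*(-70) + 8*(-70)) = sqrt(102)/(3 + 64 - 352 + 3080 - 560) = sqrt(102)/2235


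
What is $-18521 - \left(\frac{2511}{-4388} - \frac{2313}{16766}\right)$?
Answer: $- \frac{681261526249}{36784604} \approx -18520.0$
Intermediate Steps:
$-18521 - \left(\frac{2511}{-4388} - \frac{2313}{16766}\right) = -18521 - \left(2511 \left(- \frac{1}{4388}\right) - \frac{2313}{16766}\right) = -18521 - \left(- \frac{2511}{4388} - \frac{2313}{16766}\right) = -18521 - - \frac{26124435}{36784604} = -18521 + \frac{26124435}{36784604} = - \frac{681261526249}{36784604}$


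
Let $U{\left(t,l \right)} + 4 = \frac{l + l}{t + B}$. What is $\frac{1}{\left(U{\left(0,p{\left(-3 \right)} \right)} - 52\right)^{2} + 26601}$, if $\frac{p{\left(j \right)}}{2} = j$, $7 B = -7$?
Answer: $\frac{1}{28537} \approx 3.5042 \cdot 10^{-5}$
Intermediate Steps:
$B = -1$ ($B = \frac{1}{7} \left(-7\right) = -1$)
$p{\left(j \right)} = 2 j$
$U{\left(t,l \right)} = -4 + \frac{2 l}{-1 + t}$ ($U{\left(t,l \right)} = -4 + \frac{l + l}{t - 1} = -4 + \frac{2 l}{-1 + t}$)
$\frac{1}{\left(U{\left(0,p{\left(-3 \right)} \right)} - 52\right)^{2} + 26601} = \frac{1}{\left(\frac{2 \left(2 + 2 \left(-3\right) - 0\right)}{-1 + 0} - 52\right)^{2} + 26601} = \frac{1}{\left(\frac{2 \left(2 - 6 + 0\right)}{-1} - 52\right)^{2} + 26601} = \frac{1}{\left(2 \left(-1\right) \left(-4\right) - 52\right)^{2} + 26601} = \frac{1}{\left(8 - 52\right)^{2} + 26601} = \frac{1}{\left(-44\right)^{2} + 26601} = \frac{1}{1936 + 26601} = \frac{1}{28537}$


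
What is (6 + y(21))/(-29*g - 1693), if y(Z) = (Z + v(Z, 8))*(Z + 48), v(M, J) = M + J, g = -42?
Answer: -3456/475 ≈ -7.2758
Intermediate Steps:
v(M, J) = J + M
y(Z) = (8 + 2*Z)*(48 + Z) (y(Z) = (Z + (8 + Z))*(Z + 48) = (8 + 2*Z)*(48 + Z))
(6 + y(21))/(-29*g - 1693) = (6 + (384 + 2*21² + 104*21))/(-29*(-42) - 1693) = (6 + (384 + 2*441 + 2184))/(1218 - 1693) = (6 + (384 + 882 + 2184))/(-475) = (6 + 3450)*(-1/475) = 3456*(-1/475) = -3456/475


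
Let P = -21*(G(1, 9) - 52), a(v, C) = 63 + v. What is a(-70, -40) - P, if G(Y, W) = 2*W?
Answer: -721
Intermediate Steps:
P = 714 (P = -21*(2*9 - 52) = -21*(18 - 52) = -21*(-34) = 714)
a(-70, -40) - P = (63 - 70) - 1*714 = -7 - 714 = -721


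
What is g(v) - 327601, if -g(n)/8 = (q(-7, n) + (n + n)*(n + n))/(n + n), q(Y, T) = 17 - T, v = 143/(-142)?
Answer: -3325243173/10153 ≈ -3.2751e+5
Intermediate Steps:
v = -143/142 (v = 143*(-1/142) = -143/142 ≈ -1.0070)
g(n) = -4*(17 - n + 4*n²)/n (g(n) = -8*((17 - n) + (n + n)*(n + n))/(n + n) = -8*((17 - n) + (2*n)*(2*n))/(2*n) = -8*((17 - n) + 4*n²)*1/(2*n) = -8*(17 - n + 4*n²)*1/(2*n) = -4*(17 - n + 4*n²)/n)
g(v) - 327601 = (4 - 68/(-143/142) - 16*(-143/142)) - 327601 = (4 - 68*(-142/143) + 1144/71) - 327601 = (4 + 9656/143 + 1144/71) - 327601 = 889780/10153 - 327601 = -3325243173/10153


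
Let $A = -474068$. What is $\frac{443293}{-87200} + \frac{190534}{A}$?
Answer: $- \frac{56691397681}{10334682400} \approx -5.4855$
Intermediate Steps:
$\frac{443293}{-87200} + \frac{190534}{A} = \frac{443293}{-87200} + \frac{190534}{-474068} = 443293 \left(- \frac{1}{87200}\right) + 190534 \left(- \frac{1}{474068}\right) = - \frac{443293}{87200} - \frac{95267}{237034} = - \frac{56691397681}{10334682400}$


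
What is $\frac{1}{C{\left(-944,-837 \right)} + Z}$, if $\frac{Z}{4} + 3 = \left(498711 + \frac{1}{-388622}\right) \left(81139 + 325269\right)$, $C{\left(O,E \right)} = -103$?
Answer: $\frac{194311}{157531922779398891} \approx 1.2335 \cdot 10^{-12}$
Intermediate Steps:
$Z = \frac{157531922799412924}{194311}$ ($Z = -12 + 4 \left(498711 + \frac{1}{-388622}\right) \left(81139 + 325269\right) = -12 + 4 \left(498711 - \frac{1}{388622}\right) 406408 = -12 + 4 \cdot \frac{193810066241}{388622} \cdot 406408 = -12 + 4 \cdot \frac{39382980700436164}{194311} = -12 + \frac{157531922801744656}{194311} = \frac{157531922799412924}{194311} \approx 8.1072 \cdot 10^{11}$)
$\frac{1}{C{\left(-944,-837 \right)} + Z} = \frac{1}{-103 + \frac{157531922799412924}{194311}} = \frac{1}{\frac{157531922779398891}{194311}} = \frac{194311}{157531922779398891}$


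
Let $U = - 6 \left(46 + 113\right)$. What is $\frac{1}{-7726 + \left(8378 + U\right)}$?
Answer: $- \frac{1}{302} \approx -0.0033113$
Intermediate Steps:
$U = -954$ ($U = \left(-6\right) 159 = -954$)
$\frac{1}{-7726 + \left(8378 + U\right)} = \frac{1}{-7726 + \left(8378 - 954\right)} = \frac{1}{-7726 + 7424} = \frac{1}{-302} = - \frac{1}{302}$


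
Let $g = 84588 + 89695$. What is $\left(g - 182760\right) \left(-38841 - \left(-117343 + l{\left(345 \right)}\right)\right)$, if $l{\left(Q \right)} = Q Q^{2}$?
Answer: $347430887671$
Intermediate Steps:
$l{\left(Q \right)} = Q^{3}$
$g = 174283$
$\left(g - 182760\right) \left(-38841 - \left(-117343 + l{\left(345 \right)}\right)\right) = \left(174283 - 182760\right) \left(-38841 + \left(117343 - 345^{3}\right)\right) = \left(174283 - 182760\right) \left(-38841 + \left(117343 - 41063625\right)\right) = - 8477 \left(-38841 + \left(117343 - 41063625\right)\right) = - 8477 \left(-38841 - 40946282\right) = \left(-8477\right) \left(-40985123\right) = 347430887671$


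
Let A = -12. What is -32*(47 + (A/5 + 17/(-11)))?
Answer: -75776/55 ≈ -1377.7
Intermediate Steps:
-32*(47 + (A/5 + 17/(-11))) = -32*(47 + (-12/5 + 17/(-11))) = -32*(47 + (-12*1/5 + 17*(-1/11))) = -32*(47 + (-12/5 - 17/11)) = -32*(47 - 217/55) = -32*2368/55 = -75776/55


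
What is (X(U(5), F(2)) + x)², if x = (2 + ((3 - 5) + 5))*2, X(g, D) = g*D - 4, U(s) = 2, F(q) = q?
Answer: 100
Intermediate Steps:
X(g, D) = -4 + D*g (X(g, D) = D*g - 4 = -4 + D*g)
x = 10 (x = (2 + (-2 + 5))*2 = (2 + 3)*2 = 5*2 = 10)
(X(U(5), F(2)) + x)² = ((-4 + 2*2) + 10)² = ((-4 + 4) + 10)² = (0 + 10)² = 10² = 100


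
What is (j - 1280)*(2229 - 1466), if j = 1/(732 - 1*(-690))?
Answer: -1388781317/1422 ≈ -9.7664e+5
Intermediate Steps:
j = 1/1422 (j = 1/(732 + 690) = 1/1422 ≈ 0.00070324)
(j - 1280)*(2229 - 1466) = (1/1422 - 1280)*(2229 - 1466) = -1820159/1422*763 = -1388781317/1422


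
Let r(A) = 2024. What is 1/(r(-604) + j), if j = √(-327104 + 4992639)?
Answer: -2024/568959 + 7*√95215/568959 ≈ 0.00023901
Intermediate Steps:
j = 7*√95215 (j = √4665535 = 7*√95215 ≈ 2160.0)
1/(r(-604) + j) = 1/(2024 + 7*√95215)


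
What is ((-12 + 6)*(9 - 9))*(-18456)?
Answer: 0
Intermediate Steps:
((-12 + 6)*(9 - 9))*(-18456) = -6*0*(-18456) = 0*(-18456) = 0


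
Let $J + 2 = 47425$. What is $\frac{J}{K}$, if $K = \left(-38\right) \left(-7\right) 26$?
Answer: $\frac{47423}{6916} \approx 6.857$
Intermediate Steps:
$J = 47423$ ($J = -2 + 47425 = 47423$)
$K = 6916$ ($K = 266 \cdot 26 = 6916$)
$\frac{J}{K} = \frac{47423}{6916}$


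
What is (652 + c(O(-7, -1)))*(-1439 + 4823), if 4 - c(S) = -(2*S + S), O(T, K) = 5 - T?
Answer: 2341728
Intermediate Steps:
c(S) = 4 + 3*S (c(S) = 4 - (-1)*(2*S + S) = 4 - (-1)*3*S = 4 - (-3)*S = 4 + 3*S)
(652 + c(O(-7, -1)))*(-1439 + 4823) = (652 + (4 + 3*(5 - 1*(-7))))*(-1439 + 4823) = (652 + (4 + 3*(5 + 7)))*3384 = (652 + (4 + 3*12))*3384 = (652 + (4 + 36))*3384 = (652 + 40)*3384 = 692*3384 = 2341728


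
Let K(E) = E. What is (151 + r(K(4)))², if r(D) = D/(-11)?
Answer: 2745649/121 ≈ 22691.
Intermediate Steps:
r(D) = -D/11 (r(D) = D*(-1/11) = -D/11)
(151 + r(K(4)))² = (151 - 1/11*4)² = (151 - 4/11)² = (1657/11)² = 2745649/121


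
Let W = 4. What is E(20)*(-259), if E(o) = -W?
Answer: 1036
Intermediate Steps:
E(o) = -4 (E(o) = -1*4 = -4)
E(20)*(-259) = -4*(-259) = 1036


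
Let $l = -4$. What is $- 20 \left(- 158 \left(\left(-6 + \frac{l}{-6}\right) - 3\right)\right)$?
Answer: $- \frac{79000}{3} \approx -26333.0$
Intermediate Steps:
$- 20 \left(- 158 \left(\left(-6 + \frac{l}{-6}\right) - 3\right)\right) = - 20 \left(- 158 \left(\left(-6 - \frac{4}{-6}\right) - 3\right)\right) = - 20 \left(- 158 \left(\left(-6 - - \frac{2}{3}\right) - 3\right)\right) = - 20 \left(- 158 \left(\left(-6 + \frac{2}{3}\right) - 3\right)\right) = - 20 \left(- 158 \left(- \frac{16}{3} - 3\right)\right) = - 20 \left(\left(-158\right) \left(- \frac{25}{3}\right)\right) = \left(-20\right) \frac{3950}{3} = - \frac{79000}{3}$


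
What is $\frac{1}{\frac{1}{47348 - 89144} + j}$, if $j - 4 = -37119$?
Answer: $- \frac{41796}{1551258541} \approx -2.6943 \cdot 10^{-5}$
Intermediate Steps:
$j = -37115$ ($j = 4 - 37119 = -37115$)
$\frac{1}{\frac{1}{47348 - 89144} + j} = \frac{1}{\frac{1}{47348 - 89144} - 37115} = \frac{1}{\frac{1}{-41796} - 37115} = \frac{1}{- \frac{1}{41796} - 37115} = \frac{1}{- \frac{1551258541}{41796}} = - \frac{41796}{1551258541}$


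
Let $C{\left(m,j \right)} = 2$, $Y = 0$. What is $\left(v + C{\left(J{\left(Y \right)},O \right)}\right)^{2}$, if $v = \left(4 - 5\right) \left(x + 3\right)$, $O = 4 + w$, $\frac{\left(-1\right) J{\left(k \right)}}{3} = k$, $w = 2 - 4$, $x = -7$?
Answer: $36$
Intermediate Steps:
$w = -2$ ($w = 2 - 4 = -2$)
$J{\left(k \right)} = - 3 k$
$O = 2$ ($O = 4 - 2 = 2$)
$v = 4$ ($v = \left(4 - 5\right) \left(-7 + 3\right) = \left(-1\right) \left(-4\right) = 4$)
$\left(v + C{\left(J{\left(Y \right)},O \right)}\right)^{2} = \left(4 + 2\right)^{2} = 6^{2} = 36$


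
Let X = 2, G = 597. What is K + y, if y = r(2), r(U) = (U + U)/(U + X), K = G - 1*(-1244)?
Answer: 1842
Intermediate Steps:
K = 1841 (K = 597 - 1*(-1244) = 597 + 1244 = 1841)
r(U) = 2*U/(2 + U) (r(U) = (U + U)/(U + 2) = (2*U)/(2 + U) = 2*U/(2 + U))
y = 1 (y = 2*2/(2 + 2) = 2*2/4 = 2*2*(1/4) = 1)
K + y = 1841 + 1 = 1842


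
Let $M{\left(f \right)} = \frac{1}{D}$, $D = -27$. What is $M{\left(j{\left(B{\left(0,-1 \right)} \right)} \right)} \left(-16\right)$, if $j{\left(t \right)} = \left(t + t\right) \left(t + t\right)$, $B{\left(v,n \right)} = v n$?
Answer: $\frac{16}{27} \approx 0.59259$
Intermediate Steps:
$B{\left(v,n \right)} = n v$
$j{\left(t \right)} = 4 t^{2}$ ($j{\left(t \right)} = 2 t 2 t = 4 t^{2}$)
$M{\left(f \right)} = - \frac{1}{27}$ ($M{\left(f \right)} = \frac{1}{-27} = - \frac{1}{27}$)
$M{\left(j{\left(B{\left(0,-1 \right)} \right)} \right)} \left(-16\right) = \left(- \frac{1}{27}\right) \left(-16\right) = \frac{16}{27}$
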